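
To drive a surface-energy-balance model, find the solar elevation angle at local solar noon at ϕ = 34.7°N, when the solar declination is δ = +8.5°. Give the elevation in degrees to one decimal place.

63.8°

At local noon the hour angle is zero, so the zenith angle equals |ϕ − δ| = |+34.7° − (+8.500°)| = 26.200°.
Elevation = 90° − 26.200° = 63.8°.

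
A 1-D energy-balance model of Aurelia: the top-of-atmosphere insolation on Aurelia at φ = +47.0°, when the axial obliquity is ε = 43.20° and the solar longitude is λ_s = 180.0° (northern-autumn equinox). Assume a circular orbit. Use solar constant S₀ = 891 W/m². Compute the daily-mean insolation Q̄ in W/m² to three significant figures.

Solar declination: sin δ = sin ε · sin λ_s = sin 43.20° × sin 180.0° = 0.00000, so δ = +0.000°.
cos H₀ = −tan(+47.0°) tan(+0.000°) = -0.0000, H₀ = 1.5708 rad.
Bracket: H₀ sin φ sin δ + cos φ cos δ sin H₀ = 1.5708×0.73135×0.00000 + 0.68200×1.00000×1.00000 = 0.000000 + 0.682000 = 0.682000.
Q̄ = (S₀/π) × [bracket] = (891/π) × 0.682000 = 193.4 W/m².

Q̄ ≈ 193 W/m²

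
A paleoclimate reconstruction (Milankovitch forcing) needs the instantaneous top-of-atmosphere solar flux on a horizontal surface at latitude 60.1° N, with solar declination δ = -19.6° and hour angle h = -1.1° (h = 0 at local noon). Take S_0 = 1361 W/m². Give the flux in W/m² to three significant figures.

243 W/m²

cos θ_z = sin ϕ sin δ + cos ϕ cos δ cos h = -0.290802 + 0.469518 = 0.178716.
Flux = S_0 · cos θ_z = 1361 × 0.178716 = 243.2 W/m².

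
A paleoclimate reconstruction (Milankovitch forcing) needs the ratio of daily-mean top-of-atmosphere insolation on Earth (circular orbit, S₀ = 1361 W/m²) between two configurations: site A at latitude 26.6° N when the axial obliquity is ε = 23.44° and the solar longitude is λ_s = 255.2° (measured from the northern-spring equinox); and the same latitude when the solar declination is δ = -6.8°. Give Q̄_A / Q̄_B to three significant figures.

Q̄_A / Q̄_B ≈ 0.711

— Configuration A (φ=+26.6°):
Solar declination: sin δ = sin ε · sin λ_s = sin 23.44° × sin 255.2° = -0.38459, so δ = -22.618°.
cos H₀ = −tan(+26.6°) tan(-22.618°) = 0.2086, H₀ = 1.3606 rad.
Bracket: H₀ sin φ sin δ + cos φ cos δ sin H₀ = 1.3606×0.44776×-0.38459 + 0.89415×0.92309×0.97799 = -0.234301 + 0.807214 = 0.572913.
Q̄ = (S₀/π) × [bracket] = (1361/π) × 0.572913 = 248.20 W/m².
— Configuration B (φ=+26.6°):
cos H₀ = −tan(+26.6°) tan(-6.800°) = 0.0597, H₀ = 1.5110 rad.
Bracket: H₀ sin φ sin δ + cos φ cos δ sin H₀ = 1.5110×0.44776×-0.11840 + 0.89415×0.99297×0.99822 = -0.080105 + 0.886284 = 0.806179.
Q̄ = (S₀/π) × [bracket] = (1361/π) × 0.806179 = 349.25 W/m².
Ratio Q̄_A / Q̄_B = 248.20 / 349.25 = 0.7107.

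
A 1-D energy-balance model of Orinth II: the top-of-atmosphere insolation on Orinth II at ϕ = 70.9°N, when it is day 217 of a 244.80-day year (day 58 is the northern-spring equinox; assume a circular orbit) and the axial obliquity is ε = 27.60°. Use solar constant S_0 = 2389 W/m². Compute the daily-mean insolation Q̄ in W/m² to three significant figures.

Q̄ ≈ 0.00 W/m²

Solar longitude: L_s = 360° × (217 − 58)/244.80 = 233.824°.
sin δ = sin 27.60° × sin 233.824° = -0.37397, so δ = -21.961°.
cos h₀ = −tan(+70.9°) tan(-21.961°) = 1.1645 ≥ 1 ⇒ polar night, h₀ = 0 and Q̄ = 0.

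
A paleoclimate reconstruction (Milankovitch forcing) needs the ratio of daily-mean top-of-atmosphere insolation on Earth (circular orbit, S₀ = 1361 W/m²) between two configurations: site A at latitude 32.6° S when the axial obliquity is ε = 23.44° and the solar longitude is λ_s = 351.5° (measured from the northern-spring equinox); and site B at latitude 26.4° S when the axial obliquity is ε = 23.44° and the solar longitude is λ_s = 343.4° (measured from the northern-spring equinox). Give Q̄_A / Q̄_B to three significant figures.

Q̄_A / Q̄_B ≈ 0.918

— Configuration A (φ=-32.6°):
Solar declination: sin δ = sin ε · sin λ_s = sin 23.44° × sin 351.5° = -0.05880, so δ = -3.371°.
cos H₀ = −tan(-32.6°) tan(-3.371°) = -0.0377, H₀ = 1.6085 rad.
Bracket: H₀ sin φ sin δ + cos φ cos δ sin H₀ = 1.6085×-0.53877×-0.05880 + 0.84245×0.99827×0.99929 = 0.050957 + 0.840395 = 0.891352.
Q̄ = (S₀/π) × [bracket] = (1361/π) × 0.891352 = 386.15 W/m².
— Configuration B (φ=-26.4°):
Solar declination: sin δ = sin ε · sin λ_s = sin 23.44° × sin 343.4° = -0.11364, so δ = -6.525°.
cos H₀ = −tan(-26.4°) tan(-6.525°) = -0.0568, H₀ = 1.6276 rad.
Bracket: H₀ sin φ sin δ + cos φ cos δ sin H₀ = 1.6276×-0.44464×-0.11364 + 0.89571×0.99352×0.99839 = 0.082241 + 0.888473 = 0.970714.
Q̄ = (S₀/π) × [bracket] = (1361/π) × 0.970714 = 420.53 W/m².
Ratio Q̄_A / Q̄_B = 386.15 / 420.53 = 0.9182.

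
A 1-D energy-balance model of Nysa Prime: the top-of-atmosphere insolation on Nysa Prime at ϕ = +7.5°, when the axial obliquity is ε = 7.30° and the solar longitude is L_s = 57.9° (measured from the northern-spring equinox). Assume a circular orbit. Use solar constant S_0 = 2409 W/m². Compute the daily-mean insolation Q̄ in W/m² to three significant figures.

Q̄ ≈ 773 W/m²

Solar declination: sin δ = sin ε · sin L_s = sin 7.30° × sin 57.9° = 0.10764, so δ = +6.179°.
cos h₀ = −tan(+7.5°) tan(+6.179°) = -0.0143, h₀ = 1.5851 rad.
Bracket: h₀ sin ϕ sin δ + cos ϕ cos δ sin h₀ = 1.5851×0.13053×0.10764 + 0.99144×0.99419×0.99990 = 0.022271 + 0.985581 = 1.007852.
Q̄ = (S_0/π) × [bracket] = (2409/π) × 1.007852 = 772.8 W/m².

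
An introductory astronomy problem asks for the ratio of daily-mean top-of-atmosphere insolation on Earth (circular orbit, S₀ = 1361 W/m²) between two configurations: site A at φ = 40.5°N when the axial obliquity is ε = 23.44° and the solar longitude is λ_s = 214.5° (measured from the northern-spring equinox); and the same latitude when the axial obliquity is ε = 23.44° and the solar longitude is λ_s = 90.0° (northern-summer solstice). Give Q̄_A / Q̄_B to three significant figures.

— Configuration A (φ=+40.5°):
Solar declination: sin δ = sin ε · sin λ_s = sin 23.44° × sin 214.5° = -0.22531, so δ = -13.021°.
cos H₀ = −tan(+40.5°) tan(-13.021°) = 0.1975, H₀ = 1.3720 rad.
Bracket: H₀ sin φ sin δ + cos φ cos δ sin H₀ = 1.3720×0.64945×-0.22531 + 0.76041×0.97429×0.98030 = -0.200761 + 0.726265 = 0.525504.
Q̄ = (S₀/π) × [bracket] = (1361/π) × 0.525504 = 227.66 W/m².
— Configuration B (φ=+40.5°):
Solar declination: sin δ = sin ε · sin λ_s = sin 23.44° × sin 90.0° = 0.39779, so δ = +23.440°.
cos H₀ = −tan(+40.5°) tan(+23.440°) = -0.3703, H₀ = 1.9501 rad.
Bracket: H₀ sin φ sin δ + cos φ cos δ sin H₀ = 1.9501×0.64945×0.39779 + 0.76041×0.91748×0.92891 = 0.503798 + 0.648064 = 1.151862.
Q̄ = (S₀/π) × [bracket] = (1361/π) × 1.151862 = 499.01 W/m².
Ratio Q̄_A / Q̄_B = 227.66 / 499.01 = 0.4562.

Q̄_A / Q̄_B ≈ 0.456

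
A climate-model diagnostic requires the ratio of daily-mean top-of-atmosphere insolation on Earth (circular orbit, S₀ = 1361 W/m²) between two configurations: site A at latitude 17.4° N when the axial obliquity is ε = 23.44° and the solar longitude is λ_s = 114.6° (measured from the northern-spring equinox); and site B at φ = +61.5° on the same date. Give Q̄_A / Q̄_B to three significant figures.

— Configuration A (φ=+17.4°):
Solar declination: sin δ = sin ε · sin λ_s = sin 23.44° × sin 114.6° = 0.36168, so δ = +21.204°.
cos H₀ = −tan(+17.4°) tan(+21.204°) = -0.1216, H₀ = 1.6927 rad.
Bracket: H₀ sin φ sin δ + cos φ cos δ sin H₀ = 1.6927×0.29904×0.36168 + 0.95424×0.93230×0.99258 = 0.183077 + 0.883037 = 1.066114.
Q̄ = (S₀/π) × [bracket] = (1361/π) × 1.066114 = 461.86 W/m².
— Configuration B (φ=+61.5°):
cos H₀ = −tan(+61.5°) tan(+21.204°) = -0.7145, H₀ = 2.3667 rad.
Bracket: H₀ sin φ sin δ + cos φ cos δ sin H₀ = 2.3667×0.87882×0.36168 + 0.47716×0.93230×0.69963 = 0.752259 + 0.311235 = 1.063494.
Q̄ = (S₀/π) × [bracket] = (1361/π) × 1.063494 = 460.73 W/m².
Ratio Q̄_A / Q̄_B = 461.86 / 460.73 = 1.002.

Q̄_A / Q̄_B ≈ 1.00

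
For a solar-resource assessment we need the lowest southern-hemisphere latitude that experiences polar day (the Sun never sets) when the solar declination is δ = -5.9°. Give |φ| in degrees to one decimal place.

|φ| = 84.1°

Polar day requires cos H₀ = −tan φ tan δ ≤ −1, i.e. tan φ tan δ ≥ 1.
The boundary is |tan φ| · |tan δ| = 1, so |φ| = 90° − |δ| = 90° − 5.9° = 84.1° in the southern hemisphere.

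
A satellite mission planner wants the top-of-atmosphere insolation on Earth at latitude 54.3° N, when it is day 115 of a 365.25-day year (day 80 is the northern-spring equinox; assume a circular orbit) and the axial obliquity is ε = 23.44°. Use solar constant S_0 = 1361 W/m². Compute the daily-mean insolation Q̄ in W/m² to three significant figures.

Q̄ ≈ 384 W/m²

Solar longitude: L_s = 360° × (115 − 80)/365.25 = 34.497°.
sin δ = sin 23.44° × sin 34.497° = 0.22529, so δ = +13.020°.
cos h₀ = −tan(+54.3°) tan(+13.020°) = -0.3218, h₀ = 1.8984 rad.
Bracket: h₀ sin ϕ sin δ + cos ϕ cos δ sin h₀ = 1.8984×0.81208×0.22529 + 0.58354×0.97429×0.94681 = 0.347319 + 0.538297 = 0.885616.
Q̄ = (S_0/π) × [bracket] = (1361/π) × 0.885616 = 383.7 W/m².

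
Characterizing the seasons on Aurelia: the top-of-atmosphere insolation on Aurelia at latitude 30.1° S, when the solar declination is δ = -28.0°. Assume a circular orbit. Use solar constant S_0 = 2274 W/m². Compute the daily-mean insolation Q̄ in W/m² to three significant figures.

cos h₀ = −tan(-30.1°) tan(-28.000°) = -0.3082, h₀ = 1.8841 rad.
Bracket: h₀ sin ϕ sin δ + cos ϕ cos δ sin h₀ = 1.8841×-0.50151×-0.46947 + 0.86515×0.88295×0.95131 = 0.443600 + 0.726691 = 1.170291.
Q̄ = (S_0/π) × [bracket] = (2274/π) × 1.170291 = 847.1 W/m².

Q̄ ≈ 847 W/m²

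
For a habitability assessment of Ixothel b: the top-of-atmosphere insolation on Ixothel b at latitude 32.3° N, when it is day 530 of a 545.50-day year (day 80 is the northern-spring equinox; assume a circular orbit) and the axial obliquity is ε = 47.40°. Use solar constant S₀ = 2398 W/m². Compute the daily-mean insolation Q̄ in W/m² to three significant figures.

Q̄ ≈ 142 W/m²

Solar longitude: λ_s = 360° × (530 − 80)/545.50 = 296.975°.
sin δ = sin 47.40° × sin 296.975° = -0.65601, so δ = -40.996°.
cos H₀ = −tan(+32.3°) tan(-40.996°) = 0.5495, H₀ = 0.9891 rad.
Bracket: H₀ sin φ sin δ + cos φ cos δ sin H₀ = 0.9891×0.53435×-0.65601 + 0.84526×0.75475×0.83551 = -0.346718 + 0.533022 = 0.186304.
Q̄ = (S₀/π) × [bracket] = (2398/π) × 0.186304 = 142.2 W/m².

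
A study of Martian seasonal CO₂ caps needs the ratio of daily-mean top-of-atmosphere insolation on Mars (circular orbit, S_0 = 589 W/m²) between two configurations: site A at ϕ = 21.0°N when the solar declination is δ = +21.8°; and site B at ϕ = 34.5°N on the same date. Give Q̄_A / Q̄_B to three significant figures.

Q̄_A / Q̄_B ≈ 0.966

— Configuration A (ϕ=+21.0°):
cos h₀ = −tan(+21.0°) tan(+21.800°) = -0.1535, h₀ = 1.7249 rad.
Bracket: h₀ sin ϕ sin δ + cos ϕ cos δ sin h₀ = 1.7249×0.35837×0.37137 + 0.93358×0.92849×0.98814 = 0.229563 + 0.856539 = 1.086102.
Q̄ = (S_0/π) × [bracket] = (589/π) × 1.086102 = 203.63 W/m².
— Configuration B (ϕ=+34.5°):
cos h₀ = −tan(+34.5°) tan(+21.800°) = -0.2749, h₀ = 1.8493 rad.
Bracket: h₀ sin ϕ sin δ + cos ϕ cos δ sin h₀ = 1.8493×0.56641×0.37137 + 0.82413×0.92849×0.96147 = 0.388996 + 0.735713 = 1.124709.
Q̄ = (S_0/π) × [bracket] = (589/π) × 1.124709 = 210.87 W/m².
Ratio Q̄_A / Q̄_B = 203.63 / 210.87 = 0.9657.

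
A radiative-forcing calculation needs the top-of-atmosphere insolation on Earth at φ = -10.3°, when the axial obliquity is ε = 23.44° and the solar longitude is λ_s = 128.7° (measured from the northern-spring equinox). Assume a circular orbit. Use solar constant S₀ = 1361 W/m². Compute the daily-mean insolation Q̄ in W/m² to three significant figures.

Q̄ ≈ 368 W/m²

Solar declination: sin δ = sin ε · sin λ_s = sin 23.44° × sin 128.7° = 0.31045, so δ = +18.086°.
cos H₀ = −tan(-10.3°) tan(+18.086°) = 0.0594, H₀ = 1.5114 rad.
Bracket: H₀ sin φ sin δ + cos φ cos δ sin H₀ = 1.5114×-0.17880×0.31045 + 0.98389×0.95059×0.99824 = -0.083895 + 0.933630 = 0.849735.
Q̄ = (S₀/π) × [bracket] = (1361/π) × 0.849735 = 368.1 W/m².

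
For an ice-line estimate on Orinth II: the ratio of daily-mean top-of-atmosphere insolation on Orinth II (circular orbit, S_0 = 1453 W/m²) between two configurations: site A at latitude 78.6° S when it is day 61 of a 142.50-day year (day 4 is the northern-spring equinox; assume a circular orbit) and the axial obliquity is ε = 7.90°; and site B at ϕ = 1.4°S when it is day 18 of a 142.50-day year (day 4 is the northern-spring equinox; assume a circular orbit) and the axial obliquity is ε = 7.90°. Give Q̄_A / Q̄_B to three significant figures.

Q̄_A / Q̄_B ≈ 0.0893

— Configuration A (ϕ=-78.6°):
Solar longitude: L_s = 360° × (61 − 4)/142.50 = 144.000°.
sin δ = sin 7.90° × sin 144.000° = 0.08079, so δ = +4.634°.
cos h₀ = −tan(-78.6°) tan(+4.634°) = 0.4020, h₀ = 1.1571 rad.
Bracket: h₀ sin ϕ sin δ + cos ϕ cos δ sin h₀ = 1.1571×-0.98027×0.08079 + 0.19766×0.99673×0.91565 = -0.091638 + 0.180396 = 0.088758.
Q̄ = (S_0/π) × [bracket] = (1453/π) × 0.088758 = 41.051 W/m².
— Configuration B (ϕ=-1.4°):
Solar longitude: L_s = 360° × (18 − 4)/142.50 = 35.368°.
sin δ = sin 7.90° × sin 35.368° = 0.07956, so δ = +4.563°.
cos h₀ = −tan(-1.4°) tan(+4.563°) = 0.0020, h₀ = 1.5688 rad.
Bracket: h₀ sin ϕ sin δ + cos ϕ cos δ sin h₀ = 1.5688×-0.02443×0.07956 + 0.99970×0.99683×1.00000 = -0.003049 + 0.996531 = 0.993482.
Q̄ = (S_0/π) × [bracket] = (1453/π) × 0.993482 = 459.49 W/m².
Ratio Q̄_A / Q̄_B = 41.051 / 459.49 = 0.08934.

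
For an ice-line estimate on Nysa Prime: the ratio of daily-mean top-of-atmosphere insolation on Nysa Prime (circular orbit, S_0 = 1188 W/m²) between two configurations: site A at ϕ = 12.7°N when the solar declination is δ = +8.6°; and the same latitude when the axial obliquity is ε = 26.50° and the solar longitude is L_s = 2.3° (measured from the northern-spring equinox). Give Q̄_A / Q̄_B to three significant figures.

— Configuration A (ϕ=+12.7°):
cos h₀ = −tan(+12.7°) tan(+8.600°) = -0.0341, h₀ = 1.6049 rad.
Bracket: h₀ sin ϕ sin δ + cos ϕ cos δ sin h₀ = 1.6049×0.21985×0.14954 + 0.97553×0.98876×0.99942 = 0.052763 + 0.964006 = 1.016769.
Q̄ = (S_0/π) × [bracket] = (1188/π) × 1.016769 = 384.49 W/m².
— Configuration B (ϕ=+12.7°):
Solar declination: sin δ = sin ε · sin L_s = sin 26.50° × sin 2.3° = 0.01791, so δ = +1.026°.
cos h₀ = −tan(+12.7°) tan(+1.026°) = -0.0040, h₀ = 1.5748 rad.
Bracket: h₀ sin ϕ sin δ + cos ϕ cos δ sin h₀ = 1.5748×0.21985×0.01791 + 0.97553×0.99984×0.99999 = 0.006201 + 0.975364 = 0.981565.
Q̄ = (S_0/π) × [bracket] = (1188/π) × 0.981565 = 371.18 W/m².
Ratio Q̄_A / Q̄_B = 384.49 / 371.18 = 1.036.

Q̄_A / Q̄_B ≈ 1.04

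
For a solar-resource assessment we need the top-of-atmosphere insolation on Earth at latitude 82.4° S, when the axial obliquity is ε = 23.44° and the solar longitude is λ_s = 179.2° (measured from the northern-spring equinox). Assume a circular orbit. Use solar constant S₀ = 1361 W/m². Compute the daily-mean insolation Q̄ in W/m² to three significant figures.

Q̄ ≈ 53.6 W/m²

Solar declination: sin δ = sin ε · sin λ_s = sin 23.44° × sin 179.2° = 0.00555, so δ = +0.318°.
cos H₀ = −tan(-82.4°) tan(+0.318°) = 0.0416, H₀ = 1.5292 rad.
Bracket: H₀ sin φ sin δ + cos φ cos δ sin H₀ = 1.5292×-0.99122×0.00555 + 0.13226×0.99998×0.99913 = -0.008413 + 0.132142 = 0.123729.
Q̄ = (S₀/π) × [bracket] = (1361/π) × 0.123729 = 53.60 W/m².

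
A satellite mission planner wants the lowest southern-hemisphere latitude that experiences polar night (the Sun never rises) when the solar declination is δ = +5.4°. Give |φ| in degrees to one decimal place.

|φ| = 84.6°

Polar night requires cos H₀ = −tan φ tan δ ≥ 1, i.e. tan φ tan δ ≤ −1.
The boundary is |tan φ| · |tan δ| = 1, so |φ| = 90° − |δ| = 90° − 5.4° = 84.6° in the southern hemisphere.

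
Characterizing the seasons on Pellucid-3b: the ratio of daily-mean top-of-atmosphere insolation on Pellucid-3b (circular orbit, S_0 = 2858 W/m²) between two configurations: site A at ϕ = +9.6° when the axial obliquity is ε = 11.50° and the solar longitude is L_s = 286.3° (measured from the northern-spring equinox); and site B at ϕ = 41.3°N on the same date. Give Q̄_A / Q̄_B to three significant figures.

— Configuration A (ϕ=+9.6°):
Solar declination: sin δ = sin ε · sin L_s = sin 11.50° × sin 286.3° = -0.19135, so δ = -11.032°.
cos h₀ = −tan(+9.6°) tan(-11.032°) = 0.0330, h₀ = 1.5378 rad.
Bracket: h₀ sin ϕ sin δ + cos ϕ cos δ sin h₀ = 1.5378×0.16677×-0.19135 + 0.98600×0.98152×0.99946 = -0.049073 + 0.967256 = 0.918183.
Q̄ = (S_0/π) × [bracket] = (2858/π) × 0.918183 = 835.30 W/m².
— Configuration B (ϕ=+41.3°):
cos h₀ = −tan(+41.3°) tan(-11.032°) = 0.1713, h₀ = 1.3987 rad.
Bracket: h₀ sin ϕ sin δ + cos ϕ cos δ sin h₀ = 1.3987×0.66000×-0.19135 + 0.75126×0.98152×0.98522 = -0.176643 + 0.726478 = 0.549835.
Q̄ = (S_0/π) × [bracket] = (2858/π) × 0.549835 = 500.20 W/m².
Ratio Q̄_A / Q̄_B = 835.30 / 500.20 = 1.670.

Q̄_A / Q̄_B ≈ 1.67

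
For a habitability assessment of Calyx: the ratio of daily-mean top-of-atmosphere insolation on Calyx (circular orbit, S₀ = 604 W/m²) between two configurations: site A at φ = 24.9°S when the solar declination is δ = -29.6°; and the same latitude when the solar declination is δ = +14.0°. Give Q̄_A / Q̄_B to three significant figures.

Q̄_A / Q̄_B ≈ 1.57

— Configuration A (φ=-24.9°):
cos H₀ = −tan(-24.9°) tan(-29.600°) = -0.2637, H₀ = 1.8376 rad.
Bracket: H₀ sin φ sin δ + cos φ cos δ sin H₀ = 1.8376×-0.42104×-0.49394 + 0.90704×0.86949×0.96461 = 0.382163 + 0.760751 = 1.142914.
Q̄ = (S₀/π) × [bracket] = (604/π) × 1.142914 = 219.74 W/m².
— Configuration B (φ=-24.9°):
cos H₀ = −tan(-24.9°) tan(+14.000°) = 0.1157, H₀ = 1.4548 rad.
Bracket: H₀ sin φ sin δ + cos φ cos δ sin H₀ = 1.4548×-0.42104×0.24192 + 0.90704×0.97030×0.99328 = -0.148183 + 0.874187 = 0.726004.
Q̄ = (S₀/π) × [bracket] = (604/π) × 0.726004 = 139.58 W/m².
Ratio Q̄_A / Q̄_B = 219.74 / 139.58 = 1.574.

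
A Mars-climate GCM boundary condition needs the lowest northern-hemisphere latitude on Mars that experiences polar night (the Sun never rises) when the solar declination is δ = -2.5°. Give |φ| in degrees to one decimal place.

Polar night requires cos H₀ = −tan φ tan δ ≥ 1, i.e. tan φ tan δ ≤ −1.
The boundary is |tan φ| · |tan δ| = 1, so |φ| = 90° − |δ| = 90° − 2.5° = 87.5° in the northern hemisphere.

|φ| = 87.5°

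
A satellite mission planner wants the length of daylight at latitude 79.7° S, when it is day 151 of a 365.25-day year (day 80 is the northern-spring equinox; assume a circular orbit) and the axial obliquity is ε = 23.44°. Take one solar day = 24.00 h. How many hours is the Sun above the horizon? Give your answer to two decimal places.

0.00 h

Solar longitude: λ_s = 360° × (151 − 80)/365.25 = 69.979°.
sin δ = sin 23.44° × sin 69.979° = 0.37375, so δ = +21.947°.
cos H₀ = −tan φ · tan δ = 2.2173 ≥ 1, so the Sun never rises (polar night) and H₀ = 0.
Daylight = 2H₀/(2π) × 24.00 h = (0.0000/π) × 24.00 = 0.00 h.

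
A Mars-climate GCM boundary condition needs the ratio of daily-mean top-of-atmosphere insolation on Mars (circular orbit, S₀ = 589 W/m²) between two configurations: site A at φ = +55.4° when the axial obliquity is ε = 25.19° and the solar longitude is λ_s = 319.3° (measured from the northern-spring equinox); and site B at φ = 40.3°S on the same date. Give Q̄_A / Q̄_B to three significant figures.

Q̄_A / Q̄_B ≈ 0.227

— Configuration A (φ=+55.4°):
Solar declination: sin δ = sin ε · sin λ_s = sin 25.19° × sin 319.3° = -0.27755, so δ = -16.114°.
cos H₀ = −tan(+55.4°) tan(-16.114°) = 0.4188, H₀ = 1.1387 rad.
Bracket: H₀ sin φ sin δ + cos φ cos δ sin H₀ = 1.1387×0.82314×-0.27755 + 0.56784×0.96071×0.90809 = -0.260150 + 0.495390 = 0.235240.
Q̄ = (S₀/π) × [bracket] = (589/π) × 0.235240 = 44.104 W/m².
— Configuration B (φ=-40.3°):
cos H₀ = −tan(-40.3°) tan(-16.114°) = -0.2450, H₀ = 1.8183 rad.
Bracket: H₀ sin φ sin δ + cos φ cos δ sin H₀ = 1.8183×-0.64679×-0.27755 + 0.76267×0.96071×0.96952 = 0.326415 + 0.710372 = 1.036787.
Q̄ = (S₀/π) × [bracket] = (589/π) × 1.036787 = 194.38 W/m².
Ratio Q̄_A / Q̄_B = 44.104 / 194.38 = 0.2269.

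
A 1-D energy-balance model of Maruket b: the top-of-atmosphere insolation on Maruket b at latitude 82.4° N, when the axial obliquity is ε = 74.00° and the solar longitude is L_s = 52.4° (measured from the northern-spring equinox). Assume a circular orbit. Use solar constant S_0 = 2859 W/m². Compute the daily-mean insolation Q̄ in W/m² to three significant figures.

Solar declination: sin δ = sin ε · sin L_s = sin 74.00° × sin 52.4° = 0.76160, so δ = +49.605°.
cos h₀ = −tan(+82.4°) tan(+49.605°) = -8.8078 ≤ −1 ⇒ polar day, h₀ = π.
Bracket: h₀ sin ϕ sin δ + cos ϕ cos δ sin h₀ = 3.1416×0.99122×0.76160 + 0.13226×0.64805×0.00000 = 2.371635 + 0.000000 = 2.371635.
Q̄ = (S_0/π) × [bracket] = (2859/π) × 2.371635 = 2158 W/m².

Q̄ ≈ 2.16e+03 W/m²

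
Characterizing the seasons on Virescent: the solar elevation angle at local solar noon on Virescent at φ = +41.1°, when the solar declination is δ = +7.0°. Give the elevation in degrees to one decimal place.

At local noon the hour angle is zero, so the zenith angle equals |φ − δ| = |+41.1° − (+7.000°)| = 34.100°.
Elevation = 90° − 34.100° = 55.9°.

55.9°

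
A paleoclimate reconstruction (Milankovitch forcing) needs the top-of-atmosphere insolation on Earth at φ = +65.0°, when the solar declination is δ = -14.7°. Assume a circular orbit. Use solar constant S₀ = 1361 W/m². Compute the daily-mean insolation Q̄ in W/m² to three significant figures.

Q̄ ≈ 49.4 W/m²

cos H₀ = −tan(+65.0°) tan(-14.700°) = 0.5626, H₀ = 0.9733 rad.
Bracket: H₀ sin φ sin δ + cos φ cos δ sin H₀ = 0.9733×0.90631×-0.25376 + 0.42262×0.96727×0.82673 = -0.223845 + 0.337957 = 0.114112.
Q̄ = (S₀/π) × [bracket] = (1361/π) × 0.114112 = 49.44 W/m².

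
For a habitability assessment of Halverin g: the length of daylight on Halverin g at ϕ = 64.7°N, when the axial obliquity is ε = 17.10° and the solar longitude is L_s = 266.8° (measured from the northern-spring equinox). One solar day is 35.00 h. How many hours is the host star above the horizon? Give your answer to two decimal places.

9.62 h

Solar declination: sin δ = sin ε · sin L_s = sin 17.10° × sin 266.8° = -0.29358, so δ = -17.073°.
cos h₀ = −tan ϕ · tan δ = −tan(+64.7°) × tan(-17.073°) = 0.6497, so h₀ = 0.8636 rad = 49.48°.
Daylight = 2h₀/(2π) × 35.00 h = (0.8636/π) × 35.00 = 9.62 h.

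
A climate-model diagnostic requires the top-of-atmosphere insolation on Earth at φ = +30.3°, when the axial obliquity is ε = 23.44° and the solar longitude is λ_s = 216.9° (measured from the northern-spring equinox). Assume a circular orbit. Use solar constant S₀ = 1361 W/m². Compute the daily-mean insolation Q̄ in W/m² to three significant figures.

Q̄ ≈ 285 W/m²

Solar declination: sin δ = sin ε · sin λ_s = sin 23.44° × sin 216.9° = -0.23884, so δ = -13.818°.
cos H₀ = −tan(+30.3°) tan(-13.818°) = 0.1437, H₀ = 1.4266 rad.
Bracket: H₀ sin φ sin δ + cos φ cos δ sin H₀ = 1.4266×0.50453×-0.23884 + 0.86340×0.97106×0.98962 = -0.171908 + 0.829710 = 0.657802.
Q̄ = (S₀/π) × [bracket] = (1361/π) × 0.657802 = 285.0 W/m².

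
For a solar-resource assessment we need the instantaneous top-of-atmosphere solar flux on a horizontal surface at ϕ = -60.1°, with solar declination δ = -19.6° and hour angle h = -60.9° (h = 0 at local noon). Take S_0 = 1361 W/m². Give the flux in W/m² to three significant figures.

cos θ_z = sin ϕ sin δ + cos ϕ cos δ cos h = 0.290802 + 0.228385 = 0.519187.
Flux = S_0 · cos θ_z = 1361 × 0.519187 = 706.6 W/m².

707 W/m²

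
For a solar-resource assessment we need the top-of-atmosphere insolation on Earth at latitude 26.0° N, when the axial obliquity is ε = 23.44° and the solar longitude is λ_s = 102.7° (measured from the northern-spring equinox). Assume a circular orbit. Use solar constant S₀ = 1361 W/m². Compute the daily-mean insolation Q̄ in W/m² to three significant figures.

Q̄ ≈ 482 W/m²

Solar declination: sin δ = sin ε · sin λ_s = sin 23.44° × sin 102.7° = 0.38806, so δ = +22.834°.
cos H₀ = −tan(+26.0°) tan(+22.834°) = -0.2054, H₀ = 1.7776 rad.
Bracket: H₀ sin φ sin δ + cos φ cos δ sin H₀ = 1.7776×0.43837×0.38806 + 0.89879×0.92164×0.97869 = 0.302394 + 0.810708 = 1.113102.
Q̄ = (S₀/π) × [bracket] = (1361/π) × 1.113102 = 482.2 W/m².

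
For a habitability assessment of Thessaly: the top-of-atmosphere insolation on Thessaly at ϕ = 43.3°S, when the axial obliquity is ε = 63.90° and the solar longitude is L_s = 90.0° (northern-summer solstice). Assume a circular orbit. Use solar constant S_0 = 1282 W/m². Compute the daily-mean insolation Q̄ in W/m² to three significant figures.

Solar declination: sin δ = sin ε · sin L_s = sin 63.90° × sin 90.0° = 0.89803, so δ = +63.900°.
cos h₀ = −tan(-43.3°) tan(+63.900°) = 1.9236 ≥ 1 ⇒ polar night, h₀ = 0 and Q̄ = 0.

Q̄ ≈ 0.00 W/m²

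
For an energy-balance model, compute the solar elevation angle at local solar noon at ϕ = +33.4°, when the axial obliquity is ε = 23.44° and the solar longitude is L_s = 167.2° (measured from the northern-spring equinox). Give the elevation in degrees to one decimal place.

61.7°

Solar declination: sin δ = sin ε · sin L_s = sin 23.44° × sin 167.2° = 0.08813, so δ = +5.056°.
At local noon the hour angle is zero, so the zenith angle equals |ϕ − δ| = |+33.4° − (+5.056°)| = 28.344°.
Elevation = 90° − 28.344° = 61.7°.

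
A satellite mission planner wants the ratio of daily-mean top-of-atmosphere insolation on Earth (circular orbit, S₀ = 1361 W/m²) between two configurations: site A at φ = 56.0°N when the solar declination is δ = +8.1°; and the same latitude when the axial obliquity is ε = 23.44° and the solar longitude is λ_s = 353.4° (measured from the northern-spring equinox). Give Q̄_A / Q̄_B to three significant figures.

Q̄_A / Q̄_B ≈ 1.50

— Configuration A (φ=+56.0°):
cos H₀ = −tan(+56.0°) tan(+8.100°) = -0.2110, H₀ = 1.7834 rad.
Bracket: H₀ sin φ sin δ + cos φ cos δ sin H₀ = 1.7834×0.82904×0.14090 + 0.55919×0.99002×0.97749 = 0.208322 + 0.541148 = 0.749470.
Q̄ = (S₀/π) × [bracket] = (1361/π) × 0.749470 = 324.69 W/m².
— Configuration B (φ=+56.0°):
Solar declination: sin δ = sin ε · sin λ_s = sin 23.44° × sin 353.4° = -0.04572, so δ = -2.621°.
cos H₀ = −tan(+56.0°) tan(-2.621°) = 0.0679, H₀ = 1.5029 rad.
Bracket: H₀ sin φ sin δ + cos φ cos δ sin H₀ = 1.5029×0.82904×-0.04572 + 0.55919×0.99895×0.99770 = -0.056965 + 0.557318 = 0.500353.
Q̄ = (S₀/π) × [bracket] = (1361/π) × 0.500353 = 216.76 W/m².
Ratio Q̄_A / Q̄_B = 324.69 / 216.76 = 1.498.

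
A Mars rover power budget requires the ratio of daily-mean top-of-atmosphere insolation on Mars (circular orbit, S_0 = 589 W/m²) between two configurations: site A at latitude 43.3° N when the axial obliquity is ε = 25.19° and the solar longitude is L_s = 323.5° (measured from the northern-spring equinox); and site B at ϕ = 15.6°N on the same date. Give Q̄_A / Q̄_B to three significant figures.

Q̄_A / Q̄_B ≈ 0.547

— Configuration A (ϕ=+43.3°):
Solar declination: sin δ = sin ε · sin L_s = sin 25.19° × sin 323.5° = -0.25317, so δ = -14.665°.
cos h₀ = −tan(+43.3°) tan(-14.665°) = 0.2466, h₀ = 1.3216 rad.
Bracket: h₀ sin ϕ sin δ + cos ϕ cos δ sin h₀ = 1.3216×0.68582×-0.25317 + 0.72777×0.96742×0.96912 = -0.229468 + 0.682318 = 0.452850.
Q̄ = (S_0/π) × [bracket] = (589/π) × 0.452850 = 84.902 W/m².
— Configuration B (ϕ=+15.6°):
cos h₀ = −tan(+15.6°) tan(-14.665°) = 0.0731, h₀ = 1.4977 rad.
Bracket: h₀ sin ϕ sin δ + cos ϕ cos δ sin h₀ = 1.4977×0.26892×-0.25317 + 0.96316×0.96742×0.99733 = -0.101967 + 0.929292 = 0.827325.
Q̄ = (S_0/π) × [bracket] = (589/π) × 0.827325 = 155.11 W/m².
Ratio Q̄_A / Q̄_B = 84.902 / 155.11 = 0.5474.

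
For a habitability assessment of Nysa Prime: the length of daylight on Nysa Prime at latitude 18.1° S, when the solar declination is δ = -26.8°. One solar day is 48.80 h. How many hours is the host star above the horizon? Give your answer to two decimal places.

cos H₀ = −tan φ · tan δ = −tan(-18.1°) × tan(-26.800°) = -0.1651, so H₀ = 1.7367 rad = 99.50°.
Daylight = 2H₀/(2π) × 48.80 h = (1.7367/π) × 48.80 = 26.98 h.

26.98 h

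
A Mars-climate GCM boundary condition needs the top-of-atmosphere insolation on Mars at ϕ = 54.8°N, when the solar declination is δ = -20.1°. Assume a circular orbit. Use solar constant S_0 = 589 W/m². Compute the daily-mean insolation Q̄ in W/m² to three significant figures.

cos h₀ = −tan(+54.8°) tan(-20.100°) = 0.5188, h₀ = 1.0254 rad.
Bracket: h₀ sin ϕ sin δ + cos ϕ cos δ sin h₀ = 1.0254×0.81714×-0.34366 + 0.57643×0.93909×0.85492 = -0.287951 + 0.462785 = 0.174834.
Q̄ = (S_0/π) × [bracket] = (589/π) × 0.174834 = 32.78 W/m².

Q̄ ≈ 32.8 W/m²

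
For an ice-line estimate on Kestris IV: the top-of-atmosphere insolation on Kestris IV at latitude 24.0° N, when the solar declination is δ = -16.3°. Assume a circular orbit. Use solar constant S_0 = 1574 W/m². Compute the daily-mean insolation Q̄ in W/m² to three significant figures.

cos h₀ = −tan(+24.0°) tan(-16.300°) = 0.1302, h₀ = 1.4402 rad.
Bracket: h₀ sin ϕ sin δ + cos ϕ cos δ sin h₀ = 1.4402×0.40674×-0.28067 + 0.91355×0.95981×0.99149 = -0.164413 + 0.869373 = 0.704960.
Q̄ = (S_0/π) × [bracket] = (1574/π) × 0.704960 = 353.2 W/m².

Q̄ ≈ 353 W/m²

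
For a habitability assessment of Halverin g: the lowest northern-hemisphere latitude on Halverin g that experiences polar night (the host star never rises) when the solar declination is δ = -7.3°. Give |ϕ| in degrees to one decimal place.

|ϕ| = 82.7°

Polar night requires cos h₀ = −tan ϕ tan δ ≥ 1, i.e. tan ϕ tan δ ≤ −1.
The boundary is |tan ϕ| · |tan δ| = 1, so |ϕ| = 90° − |δ| = 90° − 7.3° = 82.7° in the northern hemisphere.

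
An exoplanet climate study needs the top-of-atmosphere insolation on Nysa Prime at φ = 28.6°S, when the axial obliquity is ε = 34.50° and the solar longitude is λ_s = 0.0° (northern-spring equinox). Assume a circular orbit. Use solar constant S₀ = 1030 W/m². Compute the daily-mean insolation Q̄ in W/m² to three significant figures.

Q̄ ≈ 288 W/m²

Solar declination: sin δ = sin ε · sin λ_s = sin 34.50° × sin 0.0° = 0.00000, so δ = +0.000°.
cos H₀ = −tan(-28.6°) tan(+0.000°) = 0.0000, H₀ = 1.5708 rad.
Bracket: H₀ sin φ sin δ + cos φ cos δ sin H₀ = 1.5708×-0.47869×0.00000 + 0.87798×1.00000×1.00000 = -0.000000 + 0.877980 = 0.877980.
Q̄ = (S₀/π) × [bracket] = (1030/π) × 0.877980 = 287.9 W/m².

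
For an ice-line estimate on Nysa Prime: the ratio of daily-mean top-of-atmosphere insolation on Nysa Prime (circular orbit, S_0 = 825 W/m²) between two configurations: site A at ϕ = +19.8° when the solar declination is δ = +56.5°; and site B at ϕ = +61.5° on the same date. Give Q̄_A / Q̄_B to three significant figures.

Q̄_A / Q̄_B ≈ 0.453

— Configuration A (ϕ=+19.8°):
cos h₀ = −tan(+19.8°) tan(+56.500°) = -0.5439, h₀ = 2.1459 rad.
Bracket: h₀ sin ϕ sin δ + cos ϕ cos δ sin h₀ = 2.1459×0.33874×0.83389 + 0.94088×0.55194×0.83913 = 0.606156 + 0.435768 = 1.041924.
Q̄ = (S_0/π) × [bracket] = (825/π) × 1.041924 = 273.62 W/m².
— Configuration B (ϕ=+61.5°):
cos h₀ = −tan(+61.5°) tan(+56.500°) = -2.7826 ≤ −1 ⇒ polar day, h₀ = π.
Bracket: h₀ sin ϕ sin δ + cos ϕ cos δ sin h₀ = 3.1416×0.87882×0.83389 + 0.47716×0.55194×0.00000 = 2.302288 + 0.000000 = 2.302288.
Q̄ = (S_0/π) × [bracket] = (825/π) × 2.302288 = 604.59 W/m².
Ratio Q̄_A / Q̄_B = 273.62 / 604.59 = 0.4526.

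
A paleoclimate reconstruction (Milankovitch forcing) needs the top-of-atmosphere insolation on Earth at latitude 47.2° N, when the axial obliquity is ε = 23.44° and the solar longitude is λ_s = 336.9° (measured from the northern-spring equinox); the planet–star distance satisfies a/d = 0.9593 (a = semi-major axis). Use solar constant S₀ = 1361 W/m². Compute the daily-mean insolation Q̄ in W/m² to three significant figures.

Solar declination: sin δ = sin ε · sin λ_s = sin 23.44° × sin 336.9° = -0.15607, so δ = -8.979°.
cos H₀ = −tan(+47.2°) tan(-8.979°) = 0.1706, H₀ = 1.3993 rad.
Bracket: H₀ sin φ sin δ + cos φ cos δ sin H₀ = 1.3993×0.73373×-0.15607 + 0.67944×0.98775×0.98534 = -0.160238 + 0.661278 = 0.501040.
Inverse-square distance factor (a/d)² = 0.9593² = 0.920256.
Q̄ = (S₀/π) × 0.920256 × [bracket] = (1361/π) × 0.920256 × 0.501040 = 199.8 W/m².

Q̄ ≈ 200 W/m²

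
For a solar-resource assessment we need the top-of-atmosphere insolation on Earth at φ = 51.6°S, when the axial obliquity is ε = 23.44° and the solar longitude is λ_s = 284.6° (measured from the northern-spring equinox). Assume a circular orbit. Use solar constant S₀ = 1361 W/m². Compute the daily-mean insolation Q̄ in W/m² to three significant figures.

Q̄ ≈ 489 W/m²

Solar declination: sin δ = sin ε · sin λ_s = sin 23.44° × sin 284.6° = -0.38494, so δ = -22.640°.
cos H₀ = −tan(-51.6°) tan(-22.640°) = -0.5262, H₀ = 2.1250 rad.
Bracket: H₀ sin φ sin δ + cos φ cos δ sin H₀ = 2.1250×-0.78369×-0.38494 + 0.62115×0.92294×0.85034 = 0.641056 + 0.487486 = 1.128542.
Q̄ = (S₀/π) × [bracket] = (1361/π) × 1.128542 = 488.9 W/m².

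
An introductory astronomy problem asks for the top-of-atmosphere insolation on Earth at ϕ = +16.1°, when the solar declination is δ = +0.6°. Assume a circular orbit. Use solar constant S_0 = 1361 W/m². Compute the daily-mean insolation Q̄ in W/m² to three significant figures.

Q̄ ≈ 418 W/m²

cos h₀ = −tan(+16.1°) tan(+0.600°) = -0.0030, h₀ = 1.5738 rad.
Bracket: h₀ sin ϕ sin δ + cos ϕ cos δ sin h₀ = 1.5738×0.27731×0.01047 + 0.96078×0.99995×1.00000 = 0.004569 + 0.960732 = 0.965301.
Q̄ = (S_0/π) × [bracket] = (1361/π) × 0.965301 = 418.2 W/m².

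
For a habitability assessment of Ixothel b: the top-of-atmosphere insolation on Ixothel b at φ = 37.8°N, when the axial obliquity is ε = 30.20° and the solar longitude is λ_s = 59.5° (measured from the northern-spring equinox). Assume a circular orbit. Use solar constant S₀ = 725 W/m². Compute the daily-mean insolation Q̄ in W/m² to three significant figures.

Solar declination: sin δ = sin ε · sin λ_s = sin 30.20° × sin 59.5° = 0.43342, so δ = +25.685°.
cos H₀ = −tan(+37.8°) tan(+25.685°) = -0.3731, H₀ = 1.9531 rad.
Bracket: H₀ sin φ sin δ + cos φ cos δ sin H₀ = 1.9531×0.61291×0.43342 + 0.79016×0.90119×0.92781 = 0.518836 + 0.660679 = 1.179515.
Q̄ = (S₀/π) × [bracket] = (725/π) × 1.179515 = 272.2 W/m².

Q̄ ≈ 272 W/m²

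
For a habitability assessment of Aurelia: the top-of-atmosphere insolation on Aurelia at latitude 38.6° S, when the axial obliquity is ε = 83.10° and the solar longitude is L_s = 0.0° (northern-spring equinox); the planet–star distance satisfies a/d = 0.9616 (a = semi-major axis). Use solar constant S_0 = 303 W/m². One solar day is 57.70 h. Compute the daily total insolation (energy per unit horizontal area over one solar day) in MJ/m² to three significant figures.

14.5 MJ/m²

Solar declination: sin δ = sin ε · sin L_s = sin 83.10° × sin 0.0° = 0.00000, so δ = +0.000°.
cos h₀ = −tan(-38.6°) tan(+0.000°) = 0.0000, h₀ = 1.5708 rad.
Bracket: h₀ sin ϕ sin δ + cos ϕ cos δ sin h₀ = 1.5708×-0.62388×0.00000 + 0.78152×1.00000×1.00000 = -0.000000 + 0.781520 = 0.781520.
Inverse-square distance factor (a/d)² = 0.9616² = 0.924675.
Q̄ = (S_0/π) × 0.924675 × [bracket] = (303/π) × 0.924675 × 0.781520 = 69.698 W/m².
Daily total = Q̄ × 57.70 h × 3600 s/h = 69.698 × 57.70 × 3600 / 10⁶ = 14.48 MJ/m².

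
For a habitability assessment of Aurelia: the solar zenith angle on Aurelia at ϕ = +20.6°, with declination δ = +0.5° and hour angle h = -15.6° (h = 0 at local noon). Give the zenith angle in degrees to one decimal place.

cos θ_z = sin ϕ sin δ + cos ϕ cos δ cos h = 0.003070 + 0.901543 = 0.904613.
θ_z = arccos(0.904613) = 25.2°.

θ_z = 25.2°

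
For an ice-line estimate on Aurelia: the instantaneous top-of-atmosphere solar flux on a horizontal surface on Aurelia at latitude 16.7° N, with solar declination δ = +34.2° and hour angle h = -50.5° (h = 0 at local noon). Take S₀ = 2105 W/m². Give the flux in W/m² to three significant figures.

cos θ_z = sin φ sin δ + cos φ cos δ cos h = 0.161521 + 0.503899 = 0.665420.
Flux = S₀ · cos θ_z = 2105 × 0.665420 = 1401 W/m².

1.40e+03 W/m²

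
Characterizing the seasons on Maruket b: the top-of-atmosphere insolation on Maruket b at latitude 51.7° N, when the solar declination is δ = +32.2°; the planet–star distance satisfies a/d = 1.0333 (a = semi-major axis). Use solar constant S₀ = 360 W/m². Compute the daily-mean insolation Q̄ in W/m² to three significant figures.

cos H₀ = −tan(+51.7°) tan(+32.200°) = -0.7974, H₀ = 2.4937 rad.
Bracket: H₀ sin φ sin δ + cos φ cos δ sin H₀ = 2.4937×0.78478×0.53288 + 0.61978×0.84619×0.60348 = 1.042849 + 0.316496 = 1.359345.
Inverse-square distance factor (a/d)² = 1.0333² = 1.067709.
Q̄ = (S₀/π) × 1.067709 × [bracket] = (360/π) × 1.067709 × 1.359345 = 166.3 W/m².

Q̄ ≈ 166 W/m²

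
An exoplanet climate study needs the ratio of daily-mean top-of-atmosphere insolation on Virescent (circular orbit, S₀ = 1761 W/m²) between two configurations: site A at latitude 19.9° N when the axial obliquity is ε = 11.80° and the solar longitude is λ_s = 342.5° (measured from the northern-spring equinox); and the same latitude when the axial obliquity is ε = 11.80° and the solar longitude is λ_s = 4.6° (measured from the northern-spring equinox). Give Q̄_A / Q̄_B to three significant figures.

Q̄_A / Q̄_B ≈ 0.955

— Configuration A (φ=+19.9°):
Solar declination: sin δ = sin ε · sin λ_s = sin 11.80° × sin 342.5° = -0.06149, so δ = -3.526°.
cos H₀ = −tan(+19.9°) tan(-3.526°) = 0.0223, H₀ = 1.5485 rad.
Bracket: H₀ sin φ sin δ + cos φ cos δ sin H₀ = 1.5485×0.34038×-0.06149 + 0.94029×0.99811×0.99975 = -0.032410 + 0.938278 = 0.905868.
Q̄ = (S₀/π) × [bracket] = (1761/π) × 0.905868 = 507.78 W/m².
— Configuration B (φ=+19.9°):
Solar declination: sin δ = sin ε · sin λ_s = sin 11.80° × sin 4.6° = 0.01640, so δ = +0.940°.
cos H₀ = −tan(+19.9°) tan(+0.940°) = -0.0059, H₀ = 1.5767 rad.
Bracket: H₀ sin φ sin δ + cos φ cos δ sin H₀ = 1.5767×0.34038×0.01640 + 0.94029×0.99987×0.99998 = 0.008802 + 0.940149 = 0.948951.
Q̄ = (S₀/π) × [bracket] = (1761/π) × 0.948951 = 531.93 W/m².
Ratio Q̄_A / Q̄_B = 507.78 / 531.93 = 0.9546.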